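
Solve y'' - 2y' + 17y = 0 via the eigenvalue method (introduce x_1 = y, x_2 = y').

y(t) = K_1e^(t)cos(4t) + K_2e^(t)sin(4t)

Let x_1 = y, x_2 = y'. Then x_1' = x_2 and x_2' = -17x_1 + 2x_2.
A = [[0,1],[-17,2]]; det(A-λI) = λ^2 - 2λ + 17.
Eigenvalues λ = 1 ± 4i.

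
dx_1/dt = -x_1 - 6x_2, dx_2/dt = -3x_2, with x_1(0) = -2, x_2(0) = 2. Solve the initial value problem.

x_1(t) = -8e^(-t) + 6e^(-3t), x_2(t) = 2e^(-3t)

Coefficient matrix A = [[-1, -6], [0, -3]].
Characteristic polynomial det(A - λI) = λ^2 + 4λ + 3 = 0.
Eigenvalues λ = -1, -3.
For λ=-1: (A-λI) row 1 is [0, -6], so an eigenvector is (-1, 0).
For λ=-3: (A-λI) row 1 is [2, -6], so an eigenvector is (-3, -1).
General solution: c_1e^(-t)(-1,0) + c_2e^(-3t)(-3,-1).
Applying x_1(0)=-2, x_2(0)=2 gives c_1=8, c_2=-2.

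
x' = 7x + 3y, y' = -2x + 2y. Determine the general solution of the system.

x(t) = -3C_1e^(5t) - C_2e^(4t), y(t) = 2C_1e^(5t) + C_2e^(4t)

Coefficient matrix A = [[7, 3], [-2, 2]].
Characteristic polynomial det(A - λI) = λ^2 - 9λ + 20 = 0.
Eigenvalues λ = 5, 4.
For λ=5: (A-λI) row 1 is [2, 3], so an eigenvector is (-3, 2).
For λ=4: (A-λI) row 1 is [3, 3], so an eigenvector is (-1, 1).
General solution: C_1e^(5t)(-3,2) + C_2e^(4t)(-1,1).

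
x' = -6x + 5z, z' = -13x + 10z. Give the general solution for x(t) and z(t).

x(t) = -C_1e^(2t)sin(t) + 2C_1e^(2t)cos(t) + 2C_2e^(2t)sin(t) + C_2e^(2t)cos(t), z(t) = -2C_1e^(2t)sin(t) + 3C_1e^(2t)cos(t) + 3C_2e^(2t)sin(t) + 2C_2e^(2t)cos(t)

Coefficient matrix A = [[-6, 5], [-13, 10]].
Characteristic polynomial det(A - λI) = λ^2 - 4λ + 5 = 0.
Eigenvalues λ = 2 ± i (complex conjugate pair).
For λ=2+i: an eigenvector is (2,3) - i(-1,-2) = (2 + i, 3 + 2i).
A real fundamental pair from Re and Im of e^((2+i)t)v: X_1 = e^(2t)(cos(t)·(2,3) + sin(t)·(-1,-2)), X_2 = e^(2t)(sin(t)·(2,3) - cos(t)·(-1,-2)).
General solution: C_1X_1 + C_2X_2.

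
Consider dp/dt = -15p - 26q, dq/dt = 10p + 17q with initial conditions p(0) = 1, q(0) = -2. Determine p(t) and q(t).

Coefficient matrix A = [[-15, -26], [10, 17]].
Characteristic polynomial det(A - λI) = λ^2 - 2λ + 5 = 0.
Eigenvalues λ = 1 ± 2i (complex conjugate pair).
For λ=1+2i: an eigenvector is (2,-1) - i(-3,2) = (2 + 3i, -1 - 2i).
A real fundamental pair from Re and Im of e^((1+2i)t)v: X_1 = e^(t)(cos(2t)·(2,-1) + sin(2t)·(-3,2)), X_2 = e^(t)(sin(2t)·(2,-1) - cos(2t)·(-3,2)).
General solution: K_1X_1 + K_2X_2.
Applying p(0)=1, q(0)=-2 gives K_1=-4, K_2=3.

p(t) = 18e^(t)sin(2t) + e^(t)cos(2t), q(t) = -11e^(t)sin(2t) - 2e^(t)cos(2t)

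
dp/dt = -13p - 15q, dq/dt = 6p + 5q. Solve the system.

Coefficient matrix A = [[-13, -15], [6, 5]].
Characteristic polynomial det(A - λI) = λ^2 + 8λ + 25 = 0.
Eigenvalues λ = -4 ± 3i (complex conjugate pair).
For λ=-4+3i: an eigenvector is (-2,1) - i(1,-1) = (-2 - i, 1 + i).
A real fundamental pair from Re and Im of e^((-4+3i)t)v: X_1 = e^(-4t)(cos(3t)·(-2,1) + sin(3t)·(1,-1)), X_2 = e^(-4t)(sin(3t)·(-2,1) - cos(3t)·(1,-1)).
General solution: K_1X_1 + K_2X_2.

p(t) = K_1e^(-4t)sin(3t) - 2K_1e^(-4t)cos(3t) - 2K_2e^(-4t)sin(3t) - K_2e^(-4t)cos(3t), q(t) = -K_1e^(-4t)sin(3t) + K_1e^(-4t)cos(3t) + K_2e^(-4t)sin(3t) + K_2e^(-4t)cos(3t)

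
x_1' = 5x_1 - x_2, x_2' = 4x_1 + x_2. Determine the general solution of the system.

x_1(t) = K_1e^(3t) + K_2te^(3t) + K_2e^(3t), x_2(t) = 2K_1e^(3t) + 2K_2te^(3t) + K_2e^(3t)

Coefficient matrix A = [[5, -1], [4, 1]].
Characteristic polynomial det(A - λI) = λ^2 - 6λ + 9 = 0.
Single eigenvalue λ = 3 with algebraic multiplicity 2.
Eigenvector v = (1,2); generalized eigenvector w with (A-λI)w=v is (1,1).
General solution: e^(3t)[K_1·v + K_2·(t·v + w)].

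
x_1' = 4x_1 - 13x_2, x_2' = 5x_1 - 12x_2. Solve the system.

x_1(t) = -2c_1e^(-4t)sin(t) + 3c_1e^(-4t)cos(t) + 3c_2e^(-4t)sin(t) + 2c_2e^(-4t)cos(t), x_2(t) = -c_1e^(-4t)sin(t) + 2c_1e^(-4t)cos(t) + 2c_2e^(-4t)sin(t) + c_2e^(-4t)cos(t)

Coefficient matrix A = [[4, -13], [5, -12]].
Characteristic polynomial det(A - λI) = λ^2 + 8λ + 17 = 0.
Eigenvalues λ = -4 ± i (complex conjugate pair).
For λ=-4+i: an eigenvector is (3,2) - i(-2,-1) = (3 + 2i, 2 + i).
A real fundamental pair from Re and Im of e^((-4+i)t)v: X_1 = e^(-4t)(cos(t)·(3,2) + sin(t)·(-2,-1)), X_2 = e^(-4t)(sin(t)·(3,2) - cos(t)·(-2,-1)).
General solution: c_1X_1 + c_2X_2.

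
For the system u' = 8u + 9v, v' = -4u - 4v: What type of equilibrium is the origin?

A = [[8,9],[-4,-4]]; det(A-λI) = λ^2 - 4λ + 4.
repeated λ = 2 with a single eigenvector.

unstable improper node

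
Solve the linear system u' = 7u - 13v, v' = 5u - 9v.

Coefficient matrix A = [[7, -13], [5, -9]].
Characteristic polynomial det(A - λI) = λ^2 + 2λ + 2 = 0.
Eigenvalues λ = -1 ± i (complex conjugate pair).
For λ=-1+i: an eigenvector is (3,2) - i(-2,-1) = (3 + 2i, 2 + i).
A real fundamental pair from Re and Im of e^((-1+i)t)v: X_1 = e^(-t)(cos(t)·(3,2) + sin(t)·(-2,-1)), X_2 = e^(-t)(sin(t)·(3,2) - cos(t)·(-2,-1)).
General solution: C_1X_1 + C_2X_2.

u(t) = -2C_1e^(-t)sin(t) + 3C_1e^(-t)cos(t) + 3C_2e^(-t)sin(t) + 2C_2e^(-t)cos(t), v(t) = -C_1e^(-t)sin(t) + 2C_1e^(-t)cos(t) + 2C_2e^(-t)sin(t) + C_2e^(-t)cos(t)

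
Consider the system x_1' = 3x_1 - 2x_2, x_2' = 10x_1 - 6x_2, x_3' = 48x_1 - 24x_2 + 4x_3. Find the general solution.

Coefficient matrix A = [[3, -2, 0], [10, -6, 0], [48, -24, 4]].
det(A - λI) = 0 gives eigenvalues λ = 4, -2, -1.
For λ=4: eigenvector (0,0,1).
For λ=-2: eigenvector (2,5,4).
For λ=-1: eigenvector (1,2,0).
General solution: C_1e^(4t)(0,0,1) + C_2e^(-2t)(2,5,4) + C_3e^(-t)(1,2,0).

x_1(t) = 2C_2e^(-2t) + C_3e^(-t), x_2(t) = 5C_2e^(-2t) + 2C_3e^(-t), x_3(t) = C_1e^(4t) + 4C_2e^(-2t)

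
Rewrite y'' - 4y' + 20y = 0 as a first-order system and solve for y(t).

Let x_1 = y, x_2 = y'. Then x_1' = x_2 and x_2' = -20x_1 + 4x_2.
A = [[0,1],[-20,4]]; det(A-λI) = λ^2 - 4λ + 20.
Eigenvalues λ = 2 ± 4i.

y(t) = C_1e^(2t)cos(4t) + C_2e^(2t)sin(4t)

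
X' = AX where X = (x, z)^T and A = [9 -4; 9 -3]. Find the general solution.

Coefficient matrix A = [[9, -4], [9, -3]].
Characteristic polynomial det(A - λI) = λ^2 - 6λ + 9 = 0.
Single eigenvalue λ = 3 with algebraic multiplicity 2.
Eigenvector v = (2,3); generalized eigenvector w with (A-λI)w=v is (-1,-2).
General solution: e^(3t)[C_1·v + C_2·(t·v + w)].

x(t) = 2C_1e^(3t) + 2C_2te^(3t) - C_2e^(3t), z(t) = 3C_1e^(3t) + 3C_2te^(3t) - 2C_2e^(3t)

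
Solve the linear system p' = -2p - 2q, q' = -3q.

Coefficient matrix A = [[-2, -2], [0, -3]].
Characteristic polynomial det(A - λI) = λ^2 + 5λ + 6 = 0.
Eigenvalues λ = -2, -3.
For λ=-2: (A-λI) row 1 is [0, -2], so an eigenvector is (-1, 0).
For λ=-3: (A-λI) row 1 is [1, -2], so an eigenvector is (-2, -1).
General solution: C_1e^(-2t)(-1,0) + C_2e^(-3t)(-2,-1).

p(t) = -C_1e^(-2t) - 2C_2e^(-3t), q(t) = -C_2e^(-3t)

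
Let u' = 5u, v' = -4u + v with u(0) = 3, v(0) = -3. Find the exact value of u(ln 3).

A = [[5,0],[-4,1]]; eigenvalues λ = 5, 1.
Eigenvectors: (1,-1) for λ=5, (0,1) for λ=1.
From the initial condition, c_1 = 3, c_2 = 0.
u(ln 3) = (3)(3^5)(1) + (0)(3^1)(0) = 729.

729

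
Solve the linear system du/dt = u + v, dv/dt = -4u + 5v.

Coefficient matrix A = [[1, 1], [-4, 5]].
Characteristic polynomial det(A - λI) = λ^2 - 6λ + 9 = 0.
Single eigenvalue λ = 3 with algebraic multiplicity 2.
Eigenvector v = (1,2); generalized eigenvector w with (A-λI)w=v is (-2,-3).
General solution: e^(3t)[C_1·v + C_2·(t·v + w)].

u(t) = C_1e^(3t) + C_2te^(3t) - 2C_2e^(3t), v(t) = 2C_1e^(3t) + 2C_2te^(3t) - 3C_2e^(3t)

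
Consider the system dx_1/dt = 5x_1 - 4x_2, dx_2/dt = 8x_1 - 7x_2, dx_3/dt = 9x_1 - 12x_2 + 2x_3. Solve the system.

x_1(t) = C_1e^(t) + C_2e^(-3t), x_2(t) = C_1e^(t) + 2C_2e^(-3t), x_3(t) = 3C_1e^(t) + 3C_2e^(-3t) + C_3e^(2t)

Coefficient matrix A = [[5, -4, 0], [8, -7, 0], [9, -12, 2]].
det(A - λI) = 0 gives eigenvalues λ = 1, -3, 2.
For λ=1: eigenvector (1,1,3).
For λ=-3: eigenvector (1,2,3).
For λ=2: eigenvector (0,0,1).
General solution: C_1e^(t)(1,1,3) + C_2e^(-3t)(1,2,3) + C_3e^(2t)(0,0,1).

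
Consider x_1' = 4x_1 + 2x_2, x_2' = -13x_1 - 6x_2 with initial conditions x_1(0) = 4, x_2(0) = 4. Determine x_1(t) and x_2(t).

x_1(t) = 28e^(-t)sin(t) + 4e^(-t)cos(t), x_2(t) = -72e^(-t)sin(t) + 4e^(-t)cos(t)

Coefficient matrix A = [[4, 2], [-13, -6]].
Characteristic polynomial det(A - λI) = λ^2 + 2λ + 2 = 0.
Eigenvalues λ = -1 ± i (complex conjugate pair).
For λ=-1+i: an eigenvector is (-1,3) - i(1,-2) = (-1 - i, 3 + 2i).
A real fundamental pair from Re and Im of e^((-1+i)t)v: X_1 = e^(-t)(cos(t)·(-1,3) + sin(t)·(1,-2)), X_2 = e^(-t)(sin(t)·(-1,3) - cos(t)·(1,-2)).
General solution: K_1X_1 + K_2X_2.
Applying x_1(0)=4, x_2(0)=4 gives K_1=12, K_2=-16.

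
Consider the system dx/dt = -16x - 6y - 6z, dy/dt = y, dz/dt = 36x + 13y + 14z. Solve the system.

Coefficient matrix A = [[-16, -6, -6], [0, 1, 0], [36, 13, 14]].
det(A - λI) = 0 gives eigenvalues λ = -4, 2, 1.
For λ=-4: eigenvector (1,0,-2).
For λ=2: eigenvector (-1,0,3).
For λ=1: eigenvector (0,1,-1).
General solution: K_1e^(-4t)(1,0,-2) + K_2e^(2t)(-1,0,3) + K_3e^(t)(0,1,-1).

x(t) = K_1e^(-4t) - K_2e^(2t), y(t) = K_3e^(t), z(t) = -2K_1e^(-4t) + 3K_2e^(2t) - K_3e^(t)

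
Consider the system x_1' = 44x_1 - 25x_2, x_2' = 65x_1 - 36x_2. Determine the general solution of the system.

Coefficient matrix A = [[44, -25], [65, -36]].
Characteristic polynomial det(A - λI) = λ^2 - 8λ + 41 = 0.
Eigenvalues λ = 4 ± 5i (complex conjugate pair).
For λ=4+5i: an eigenvector is (-1,-2) - i(2,3) = (-1 - 2i, -2 - 3i).
A real fundamental pair from Re and Im of e^((4+5i)t)v: X_1 = e^(4t)(cos(5t)·(-1,-2) + sin(5t)·(2,3)), X_2 = e^(4t)(sin(5t)·(-1,-2) - cos(5t)·(2,3)).
General solution: C_1X_1 + C_2X_2.

x_1(t) = 2C_1e^(4t)sin(5t) - C_1e^(4t)cos(5t) - C_2e^(4t)sin(5t) - 2C_2e^(4t)cos(5t), x_2(t) = 3C_1e^(4t)sin(5t) - 2C_1e^(4t)cos(5t) - 2C_2e^(4t)sin(5t) - 3C_2e^(4t)cos(5t)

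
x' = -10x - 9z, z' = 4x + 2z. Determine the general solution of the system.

Coefficient matrix A = [[-10, -9], [4, 2]].
Characteristic polynomial det(A - λI) = λ^2 + 8λ + 16 = 0.
Single eigenvalue λ = -4 with algebraic multiplicity 2.
Eigenvector v = (3,-2); generalized eigenvector w with (A-λI)w=v is (1,-1).
General solution: e^(-4t)[c_1·v + c_2·(t·v + w)].

x(t) = 3c_1e^(-4t) + 3c_2te^(-4t) + c_2e^(-4t), z(t) = -2c_1e^(-4t) - 2c_2te^(-4t) - c_2e^(-4t)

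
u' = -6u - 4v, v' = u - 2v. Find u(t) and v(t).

Coefficient matrix A = [[-6, -4], [1, -2]].
Characteristic polynomial det(A - λI) = λ^2 + 8λ + 16 = 0.
Single eigenvalue λ = -4 with algebraic multiplicity 2.
Eigenvector v = (2,-1); generalized eigenvector w with (A-λI)w=v is (-3,1).
General solution: e^(-4t)[K_1·v + K_2·(t·v + w)].

u(t) = 2K_1e^(-4t) + 2K_2te^(-4t) - 3K_2e^(-4t), v(t) = -K_1e^(-4t) - K_2te^(-4t) + K_2e^(-4t)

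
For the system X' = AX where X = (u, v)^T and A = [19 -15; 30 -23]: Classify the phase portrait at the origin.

A = [[19,-15],[30,-23]]; det(A-λI) = λ^2 + 4λ + 13.
λ = -2 ± 3i: negative real part.

stable spiral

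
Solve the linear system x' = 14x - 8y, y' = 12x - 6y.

Coefficient matrix A = [[14, -8], [12, -6]].
Characteristic polynomial det(A - λI) = λ^2 - 8λ + 12 = 0.
Eigenvalues λ = 2, 6.
For λ=2: (A-λI) row 1 is [12, -8], so an eigenvector is (2, 3).
For λ=6: (A-λI) row 1 is [8, -8], so an eigenvector is (1, 1).
General solution: K_1e^(2t)(2,3) + K_2e^(6t)(1,1).

x(t) = 2K_1e^(2t) + K_2e^(6t), y(t) = 3K_1e^(2t) + K_2e^(6t)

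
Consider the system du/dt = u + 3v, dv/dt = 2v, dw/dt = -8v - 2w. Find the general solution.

Coefficient matrix A = [[1, 3, 0], [0, 2, 0], [0, -8, -2]].
det(A - λI) = 0 gives eigenvalues λ = 1, 2, -2.
For λ=1: eigenvector (1,0,0).
For λ=2: eigenvector (3,1,-2).
For λ=-2: eigenvector (0,0,1).
General solution: K_1e^(t)(1,0,0) + K_2e^(2t)(3,1,-2) + K_3e^(-2t)(0,0,1).

u(t) = K_1e^(t) + 3K_2e^(2t), v(t) = K_2e^(2t), w(t) = -2K_2e^(2t) + K_3e^(-2t)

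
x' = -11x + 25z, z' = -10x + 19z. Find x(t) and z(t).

x(t) = -2K_1e^(4t)sin(5t) - K_1e^(4t)cos(5t) - K_2e^(4t)sin(5t) + 2K_2e^(4t)cos(5t), z(t) = -K_1e^(4t)sin(5t) - K_1e^(4t)cos(5t) - K_2e^(4t)sin(5t) + K_2e^(4t)cos(5t)

Coefficient matrix A = [[-11, 25], [-10, 19]].
Characteristic polynomial det(A - λI) = λ^2 - 8λ + 41 = 0.
Eigenvalues λ = 4 ± 5i (complex conjugate pair).
For λ=4+5i: an eigenvector is (-1,-1) - i(-2,-1) = (-1 + 2i, -1 + i).
A real fundamental pair from Re and Im of e^((4+5i)t)v: X_1 = e^(4t)(cos(5t)·(-1,-1) + sin(5t)·(-2,-1)), X_2 = e^(4t)(sin(5t)·(-1,-1) - cos(5t)·(-2,-1)).
General solution: K_1X_1 + K_2X_2.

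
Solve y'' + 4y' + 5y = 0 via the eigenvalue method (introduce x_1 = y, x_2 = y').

Let x_1 = y, x_2 = y'. Then x_1' = x_2 and x_2' = -5x_1 - 4x_2.
A = [[0,1],[-5,-4]]; det(A-λI) = λ^2 + 4λ + 5.
Eigenvalues λ = -2 ± i.

y(t) = K_1e^(-2t)cos(t) + K_2e^(-2t)sin(t)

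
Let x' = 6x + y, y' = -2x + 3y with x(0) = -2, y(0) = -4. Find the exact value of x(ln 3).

-1458

A = [[6,1],[-2,3]]; eigenvalues λ = 4, 5.
Eigenvectors: (1,-2) for λ=4, (-1,1) for λ=5.
From the initial condition, c_1 = 6, c_2 = 8.
x(ln 3) = (6)(3^4)(1) + (8)(3^5)(-1) = -1458.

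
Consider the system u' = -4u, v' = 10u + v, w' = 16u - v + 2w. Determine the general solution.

Coefficient matrix A = [[-4, 0, 0], [10, 1, 0], [16, -1, 2]].
det(A - λI) = 0 gives eigenvalues λ = -4, 1, 2.
For λ=-4: eigenvector (1,-2,-3).
For λ=1: eigenvector (0,1,1).
For λ=2: eigenvector (0,0,1).
General solution: K_1e^(-4t)(1,-2,-3) + K_2e^(t)(0,1,1) + K_3e^(2t)(0,0,1).

u(t) = K_1e^(-4t), v(t) = -2K_1e^(-4t) + K_2e^(t), w(t) = -3K_1e^(-4t) + K_2e^(t) + K_3e^(2t)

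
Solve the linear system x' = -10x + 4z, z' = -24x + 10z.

Coefficient matrix A = [[-10, 4], [-24, 10]].
Characteristic polynomial det(A - λI) = λ^2 - 4 = 0.
Eigenvalues λ = 2, -2.
For λ=2: (A-λI) row 1 is [-12, 4], so an eigenvector is (1, 3).
For λ=-2: (A-λI) row 1 is [-8, 4], so an eigenvector is (-1, -2).
General solution: C_1e^(2t)(1,3) + C_2e^(-2t)(-1,-2).

x(t) = C_1e^(2t) - C_2e^(-2t), z(t) = 3C_1e^(2t) - 2C_2e^(-2t)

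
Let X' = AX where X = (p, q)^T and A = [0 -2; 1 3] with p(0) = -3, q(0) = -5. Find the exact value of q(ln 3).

A = [[0,-2],[1,3]]; eigenvalues λ = 1, 2.
Eigenvectors: (-2,1) for λ=1, (1,-1) for λ=2.
From the initial condition, c_1 = 8, c_2 = 13.
q(ln 3) = (8)(3^1)(1) + (13)(3^2)(-1) = -93.

-93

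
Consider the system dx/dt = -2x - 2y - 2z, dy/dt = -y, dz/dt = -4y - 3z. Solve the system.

Coefficient matrix A = [[-2, -2, -2], [0, -1, 0], [0, -4, -3]].
det(A - λI) = 0 gives eigenvalues λ = -3, -1, -2.
For λ=-3: eigenvector (2,0,1).
For λ=-1: eigenvector (2,1,-2).
For λ=-2: eigenvector (1,0,0).
General solution: K_1e^(-3t)(2,0,1) + K_2e^(-t)(2,1,-2) + K_3e^(-2t)(1,0,0).

x(t) = 2K_1e^(-3t) + 2K_2e^(-t) + K_3e^(-2t), y(t) = K_2e^(-t), z(t) = K_1e^(-3t) - 2K_2e^(-t)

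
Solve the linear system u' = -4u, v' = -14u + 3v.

Coefficient matrix A = [[-4, 0], [-14, 3]].
Characteristic polynomial det(A - λI) = λ^2 + λ - 12 = 0.
Eigenvalues λ = 3, -4.
For λ=3: (A-λI) row 1 is [-7, 0], so an eigenvector is (0, 1).
For λ=-4: (A-λI) row 2 is [-14, 7], so an eigenvector is (-1, -2).
General solution: K_1e^(3t)(0,1) + K_2e^(-4t)(-1,-2).

u(t) = -K_2e^(-4t), v(t) = K_1e^(3t) - 2K_2e^(-4t)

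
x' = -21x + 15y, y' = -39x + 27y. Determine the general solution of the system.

x(t) = -2C_1e^(3t)sin(3t) - C_1e^(3t)cos(3t) - C_2e^(3t)sin(3t) + 2C_2e^(3t)cos(3t), y(t) = -3C_1e^(3t)sin(3t) - 2C_1e^(3t)cos(3t) - 2C_2e^(3t)sin(3t) + 3C_2e^(3t)cos(3t)

Coefficient matrix A = [[-21, 15], [-39, 27]].
Characteristic polynomial det(A - λI) = λ^2 - 6λ + 18 = 0.
Eigenvalues λ = 3 ± 3i (complex conjugate pair).
For λ=3+3i: an eigenvector is (-1,-2) - i(-2,-3) = (-1 + 2i, -2 + 3i).
A real fundamental pair from Re and Im of e^((3+3i)t)v: X_1 = e^(3t)(cos(3t)·(-1,-2) + sin(3t)·(-2,-3)), X_2 = e^(3t)(sin(3t)·(-1,-2) - cos(3t)·(-2,-3)).
General solution: C_1X_1 + C_2X_2.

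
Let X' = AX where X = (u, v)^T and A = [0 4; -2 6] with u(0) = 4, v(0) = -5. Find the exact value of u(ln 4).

-3296

A = [[0,4],[-2,6]]; eigenvalues λ = 2, 4.
Eigenvectors: (2,1) for λ=2, (1,1) for λ=4.
From the initial condition, c_1 = 9, c_2 = -14.
u(ln 4) = (9)(4^2)(2) + (-14)(4^4)(1) = -3296.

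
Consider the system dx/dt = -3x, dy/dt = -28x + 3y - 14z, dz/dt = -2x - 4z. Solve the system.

Coefficient matrix A = [[-3, 0, 0], [-28, 3, -14], [-2, 0, -4]].
det(A - λI) = 0 gives eigenvalues λ = -4, 3, -3.
For λ=-4: eigenvector (0,2,1).
For λ=3: eigenvector (0,1,0).
For λ=-3: eigenvector (1,0,-2).
General solution: C_1e^(-4t)(0,2,1) + C_2e^(3t)(0,1,0) + C_3e^(-3t)(1,0,-2).

x(t) = C_3e^(-3t), y(t) = 2C_1e^(-4t) + C_2e^(3t), z(t) = C_1e^(-4t) - 2C_3e^(-3t)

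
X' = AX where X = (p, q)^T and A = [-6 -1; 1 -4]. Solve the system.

Coefficient matrix A = [[-6, -1], [1, -4]].
Characteristic polynomial det(A - λI) = λ^2 + 10λ + 25 = 0.
Single eigenvalue λ = -5 with algebraic multiplicity 2.
Eigenvector v = (-1,1); generalized eigenvector w with (A-λI)w=v is (1,0).
General solution: e^(-5t)[c_1·v + c_2·(t·v + w)].

p(t) = -c_1e^(-5t) - c_2te^(-5t) + c_2e^(-5t), q(t) = c_1e^(-5t) + c_2te^(-5t)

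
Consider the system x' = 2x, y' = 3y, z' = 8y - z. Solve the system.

Coefficient matrix A = [[2, 0, 0], [0, 3, 0], [0, 8, -1]].
det(A - λI) = 0 gives eigenvalues λ = -1, 3, 2.
For λ=-1: eigenvector (0,0,1).
For λ=3: eigenvector (0,1,2).
For λ=2: eigenvector (1,0,0).
General solution: c_1e^(-t)(0,0,1) + c_2e^(3t)(0,1,2) + c_3e^(2t)(1,0,0).

x(t) = c_3e^(2t), y(t) = c_2e^(3t), z(t) = c_1e^(-t) + 2c_2e^(3t)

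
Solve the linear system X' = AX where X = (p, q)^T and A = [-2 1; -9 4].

p(t) = C_1e^(t) + C_2te^(t), q(t) = 3C_1e^(t) + 3C_2te^(t) + C_2e^(t)

Coefficient matrix A = [[-2, 1], [-9, 4]].
Characteristic polynomial det(A - λI) = λ^2 - 2λ + 1 = 0.
Single eigenvalue λ = 1 with algebraic multiplicity 2.
Eigenvector v = (1,3); generalized eigenvector w with (A-λI)w=v is (0,1).
General solution: e^(t)[C_1·v + C_2·(t·v + w)].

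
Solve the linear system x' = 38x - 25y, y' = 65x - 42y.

Coefficient matrix A = [[38, -25], [65, -42]].
Characteristic polynomial det(A - λI) = λ^2 + 4λ + 29 = 0.
Eigenvalues λ = -2 ± 5i (complex conjugate pair).
For λ=-2+5i: an eigenvector is (1,2) - i(-2,-3) = (1 + 2i, 2 + 3i).
A real fundamental pair from Re and Im of e^((-2+5i)t)v: X_1 = e^(-2t)(cos(5t)·(1,2) + sin(5t)·(-2,-3)), X_2 = e^(-2t)(sin(5t)·(1,2) - cos(5t)·(-2,-3)).
General solution: c_1X_1 + c_2X_2.

x(t) = -2c_1e^(-2t)sin(5t) + c_1e^(-2t)cos(5t) + c_2e^(-2t)sin(5t) + 2c_2e^(-2t)cos(5t), y(t) = -3c_1e^(-2t)sin(5t) + 2c_1e^(-2t)cos(5t) + 2c_2e^(-2t)sin(5t) + 3c_2e^(-2t)cos(5t)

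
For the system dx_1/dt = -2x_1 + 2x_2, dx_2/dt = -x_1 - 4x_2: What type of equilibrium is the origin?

A = [[-2,2],[-1,-4]]; det(A-λI) = λ^2 + 6λ + 10.
λ = -3 ± i: negative real part.

stable spiral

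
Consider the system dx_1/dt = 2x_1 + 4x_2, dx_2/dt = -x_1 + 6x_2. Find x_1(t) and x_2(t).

x_1(t) = 2K_1e^(4t) + 2K_2te^(4t) - 3K_2e^(4t), x_2(t) = K_1e^(4t) + K_2te^(4t) - K_2e^(4t)

Coefficient matrix A = [[2, 4], [-1, 6]].
Characteristic polynomial det(A - λI) = λ^2 - 8λ + 16 = 0.
Single eigenvalue λ = 4 with algebraic multiplicity 2.
Eigenvector v = (2,1); generalized eigenvector w with (A-λI)w=v is (-3,-1).
General solution: e^(4t)[K_1·v + K_2·(t·v + w)].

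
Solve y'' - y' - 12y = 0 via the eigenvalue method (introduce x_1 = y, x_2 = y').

Let x_1 = y, x_2 = y'. Then x_1' = x_2 and x_2' = 12x_1 + x_2.
A = [[0,1],[12,1]]; det(A-λI) = λ^2 - λ - 12.
Eigenvalues λ = 4, -3 with eigenvectors (1,4), (1,-3).

y(t) = c_1e^(4t) + c_2e^(-3t)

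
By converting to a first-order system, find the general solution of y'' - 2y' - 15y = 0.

Let x_1 = y, x_2 = y'. Then x_1' = x_2 and x_2' = 15x_1 + 2x_2.
A = [[0,1],[15,2]]; det(A-λI) = λ^2 - 2λ - 15.
Eigenvalues λ = 5, -3 with eigenvectors (1,5), (1,-3).

y(t) = C_1e^(5t) + C_2e^(-3t)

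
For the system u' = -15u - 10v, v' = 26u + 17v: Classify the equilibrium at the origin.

unstable spiral

A = [[-15,-10],[26,17]]; det(A-λI) = λ^2 - 2λ + 5.
λ = 1 ± 2i: positive real part.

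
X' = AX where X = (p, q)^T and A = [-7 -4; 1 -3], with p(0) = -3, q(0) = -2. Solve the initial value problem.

p(t) = 14te^(-5t) - 3e^(-5t), q(t) = -7te^(-5t) - 2e^(-5t)

Coefficient matrix A = [[-7, -4], [1, -3]].
Characteristic polynomial det(A - λI) = λ^2 + 10λ + 25 = 0.
Single eigenvalue λ = -5 with algebraic multiplicity 2.
Eigenvector v = (2,-1); generalized eigenvector w with (A-λI)w=v is (3,-2).
General solution: e^(-5t)[c_1·v + c_2·(t·v + w)].
Applying p(0)=-3, q(0)=-2 gives c_1=-12, c_2=7.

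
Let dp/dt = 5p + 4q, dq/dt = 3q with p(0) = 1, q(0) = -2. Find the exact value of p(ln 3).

-621

A = [[5,4],[0,3]]; eigenvalues λ = 3, 5.
Eigenvectors: (-2,1) for λ=3, (1,0) for λ=5.
From the initial condition, c_1 = -2, c_2 = -3.
p(ln 3) = (-2)(3^3)(-2) + (-3)(3^5)(1) = -621.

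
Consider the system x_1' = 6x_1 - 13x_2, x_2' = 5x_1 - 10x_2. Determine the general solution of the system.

Coefficient matrix A = [[6, -13], [5, -10]].
Characteristic polynomial det(A - λI) = λ^2 + 4λ + 5 = 0.
Eigenvalues λ = -2 ± i (complex conjugate pair).
For λ=-2+i: an eigenvector is (-3,-2) - i(2,1) = (-3 - 2i, -2 - i).
A real fundamental pair from Re and Im of e^((-2+i)t)v: X_1 = e^(-2t)(cos(t)·(-3,-2) + sin(t)·(2,1)), X_2 = e^(-2t)(sin(t)·(-3,-2) - cos(t)·(2,1)).
General solution: K_1X_1 + K_2X_2.

x_1(t) = 2K_1e^(-2t)sin(t) - 3K_1e^(-2t)cos(t) - 3K_2e^(-2t)sin(t) - 2K_2e^(-2t)cos(t), x_2(t) = K_1e^(-2t)sin(t) - 2K_1e^(-2t)cos(t) - 2K_2e^(-2t)sin(t) - K_2e^(-2t)cos(t)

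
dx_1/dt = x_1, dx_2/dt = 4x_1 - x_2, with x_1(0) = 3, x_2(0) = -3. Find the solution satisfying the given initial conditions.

Coefficient matrix A = [[1, 0], [4, -1]].
Characteristic polynomial det(A - λI) = λ^2 - 1 = 0.
Eigenvalues λ = -1, 1.
For λ=-1: (A-λI) row 1 is [2, 0], so an eigenvector is (0, 1).
For λ=1: (A-λI) row 2 is [4, -2], so an eigenvector is (1, 2).
General solution: c_1e^(-t)(0,1) + c_2e^(t)(1,2).
Applying x_1(0)=3, x_2(0)=-3 gives c_1=-9, c_2=3.

x_1(t) = 3e^(t), x_2(t) = 6e^(t) - 9e^(-t)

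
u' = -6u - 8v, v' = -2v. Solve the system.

Coefficient matrix A = [[-6, -8], [0, -2]].
Characteristic polynomial det(A - λI) = λ^2 + 8λ + 12 = 0.
Eigenvalues λ = -2, -6.
For λ=-2: (A-λI) row 1 is [-4, -8], so an eigenvector is (-2, 1).
For λ=-6: (A-λI) row 1 is [0, -8], so an eigenvector is (-1, 0).
General solution: c_1e^(-2t)(-2,1) + c_2e^(-6t)(-1,0).

u(t) = -2c_1e^(-2t) - c_2e^(-6t), v(t) = c_1e^(-2t)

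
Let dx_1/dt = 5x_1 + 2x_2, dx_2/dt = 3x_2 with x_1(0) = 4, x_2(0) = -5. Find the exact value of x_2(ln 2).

-40

A = [[5,2],[0,3]]; eigenvalues λ = 5, 3.
Eigenvectors: (-1,0) for λ=5, (1,-1) for λ=3.
From the initial condition, c_1 = 1, c_2 = 5.
x_2(ln 2) = (1)(2^5)(0) + (5)(2^3)(-1) = -40.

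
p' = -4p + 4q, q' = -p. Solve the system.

p(t) = 2C_1e^(-2t) + 2C_2te^(-2t) + C_2e^(-2t), q(t) = C_1e^(-2t) + C_2te^(-2t) + C_2e^(-2t)

Coefficient matrix A = [[-4, 4], [-1, 0]].
Characteristic polynomial det(A - λI) = λ^2 + 4λ + 4 = 0.
Single eigenvalue λ = -2 with algebraic multiplicity 2.
Eigenvector v = (2,1); generalized eigenvector w with (A-λI)w=v is (1,1).
General solution: e^(-2t)[C_1·v + C_2·(t·v + w)].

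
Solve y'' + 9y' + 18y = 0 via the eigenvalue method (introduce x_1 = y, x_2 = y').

y(t) = C_1e^(-6t) + C_2e^(-3t)

Let x_1 = y, x_2 = y'. Then x_1' = x_2 and x_2' = -18x_1 - 9x_2.
A = [[0,1],[-18,-9]]; det(A-λI) = λ^2 + 9λ + 18.
Eigenvalues λ = -6, -3 with eigenvectors (1,-6), (1,-3).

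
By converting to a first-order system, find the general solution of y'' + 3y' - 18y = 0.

Let x_1 = y, x_2 = y'. Then x_1' = x_2 and x_2' = 18x_1 - 3x_2.
A = [[0,1],[18,-3]]; det(A-λI) = λ^2 + 3λ - 18.
Eigenvalues λ = -6, 3 with eigenvectors (1,-6), (1,3).

y(t) = C_1e^(-6t) + C_2e^(3t)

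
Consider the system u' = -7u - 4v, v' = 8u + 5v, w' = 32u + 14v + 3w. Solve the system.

u(t) = -K_1e^(-3t) - K_2e^(t), v(t) = K_1e^(-3t) + 2K_2e^(t), w(t) = 3K_1e^(-3t) + 2K_2e^(t) + K_3e^(3t)

Coefficient matrix A = [[-7, -4, 0], [8, 5, 0], [32, 14, 3]].
det(A - λI) = 0 gives eigenvalues λ = -3, 1, 3.
For λ=-3: eigenvector (-1,1,3).
For λ=1: eigenvector (-1,2,2).
For λ=3: eigenvector (0,0,1).
General solution: K_1e^(-3t)(-1,1,3) + K_2e^(t)(-1,2,2) + K_3e^(3t)(0,0,1).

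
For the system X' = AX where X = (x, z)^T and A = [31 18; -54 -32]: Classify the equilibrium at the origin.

saddle

A = [[31,18],[-54,-32]]; det(A-λI) = λ^2 + λ - 20.
λ = 4, -5: opposite signs.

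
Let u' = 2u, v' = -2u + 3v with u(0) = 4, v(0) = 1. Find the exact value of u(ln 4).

A = [[2,0],[-2,3]]; eigenvalues λ = 3, 2.
Eigenvectors: (0,-1) for λ=3, (-1,-2) for λ=2.
From the initial condition, c_1 = 7, c_2 = -4.
u(ln 4) = (7)(4^3)(0) + (-4)(4^2)(-1) = 64.

64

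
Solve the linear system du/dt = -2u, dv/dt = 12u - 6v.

Coefficient matrix A = [[-2, 0], [12, -6]].
Characteristic polynomial det(A - λI) = λ^2 + 8λ + 12 = 0.
Eigenvalues λ = -6, -2.
For λ=-6: (A-λI) row 1 is [4, 0], so an eigenvector is (0, -1).
For λ=-2: (A-λI) row 2 is [12, -4], so an eigenvector is (-1, -3).
General solution: K_1e^(-6t)(0,-1) + K_2e^(-2t)(-1,-3).

u(t) = -K_2e^(-2t), v(t) = -K_1e^(-6t) - 3K_2e^(-2t)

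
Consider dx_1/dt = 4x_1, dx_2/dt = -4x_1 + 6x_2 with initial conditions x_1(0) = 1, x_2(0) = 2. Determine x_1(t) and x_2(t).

Coefficient matrix A = [[4, 0], [-4, 6]].
Characteristic polynomial det(A - λI) = λ^2 - 10λ + 24 = 0.
Eigenvalues λ = 6, 4.
For λ=6: (A-λI) row 1 is [-2, 0], so an eigenvector is (0, -1).
For λ=4: (A-λI) row 2 is [-4, 2], so an eigenvector is (-1, -2).
General solution: c_1e^(6t)(0,-1) + c_2e^(4t)(-1,-2).
Applying x_1(0)=1, x_2(0)=2 gives c_1=0, c_2=-1.

x_1(t) = e^(4t), x_2(t) = 2e^(4t)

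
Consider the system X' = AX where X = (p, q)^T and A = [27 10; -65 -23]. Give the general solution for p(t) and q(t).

Coefficient matrix A = [[27, 10], [-65, -23]].
Characteristic polynomial det(A - λI) = λ^2 - 4λ + 29 = 0.
Eigenvalues λ = 2 ± 5i (complex conjugate pair).
For λ=2+5i: an eigenvector is (-1,2) - i(-1,3) = (-1 + i, 2 - 3i).
A real fundamental pair from Re and Im of e^((2+5i)t)v: X_1 = e^(2t)(cos(5t)·(-1,2) + sin(5t)·(-1,3)), X_2 = e^(2t)(sin(5t)·(-1,2) - cos(5t)·(-1,3)).
General solution: C_1X_1 + C_2X_2.

p(t) = -C_1e^(2t)sin(5t) - C_1e^(2t)cos(5t) - C_2e^(2t)sin(5t) + C_2e^(2t)cos(5t), q(t) = 3C_1e^(2t)sin(5t) + 2C_1e^(2t)cos(5t) + 2C_2e^(2t)sin(5t) - 3C_2e^(2t)cos(5t)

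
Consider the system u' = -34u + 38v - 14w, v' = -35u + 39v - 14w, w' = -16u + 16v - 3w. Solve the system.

Coefficient matrix A = [[-34, 38, -14], [-35, 39, -14], [-16, 16, -3]].
det(A - λI) = 0 gives eigenvalues λ = 1, 4, -3.
For λ=1: eigenvector (-6,-7,-4).
For λ=4: eigenvector (1,1,0).
For λ=-3: eigenvector (2,2,1).
General solution: K_1e^(t)(-6,-7,-4) + K_2e^(4t)(1,1,0) + K_3e^(-3t)(2,2,1).

u(t) = -6K_1e^(t) + K_2e^(4t) + 2K_3e^(-3t), v(t) = -7K_1e^(t) + K_2e^(4t) + 2K_3e^(-3t), w(t) = -4K_1e^(t) + K_3e^(-3t)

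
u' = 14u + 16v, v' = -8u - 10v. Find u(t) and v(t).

Coefficient matrix A = [[14, 16], [-8, -10]].
Characteristic polynomial det(A - λI) = λ^2 - 4λ - 12 = 0.
Eigenvalues λ = 6, -2.
For λ=6: (A-λI) row 1 is [8, 16], so an eigenvector is (-2, 1).
For λ=-2: (A-λI) row 1 is [16, 16], so an eigenvector is (-1, 1).
General solution: c_1e^(6t)(-2,1) + c_2e^(-2t)(-1,1).

u(t) = -2c_1e^(6t) - c_2e^(-2t), v(t) = c_1e^(6t) + c_2e^(-2t)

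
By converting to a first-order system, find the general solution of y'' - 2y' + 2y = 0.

y(t) = C_1e^(t)cos(t) + C_2e^(t)sin(t)

Let x_1 = y, x_2 = y'. Then x_1' = x_2 and x_2' = -2x_1 + 2x_2.
A = [[0,1],[-2,2]]; det(A-λI) = λ^2 - 2λ + 2.
Eigenvalues λ = 1 ± i.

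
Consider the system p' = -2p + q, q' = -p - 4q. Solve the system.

Coefficient matrix A = [[-2, 1], [-1, -4]].
Characteristic polynomial det(A - λI) = λ^2 + 6λ + 9 = 0.
Single eigenvalue λ = -3 with algebraic multiplicity 2.
Eigenvector v = (-1,1); generalized eigenvector w with (A-λI)w=v is (-3,2).
General solution: e^(-3t)[C_1·v + C_2·(t·v + w)].

p(t) = -C_1e^(-3t) - C_2te^(-3t) - 3C_2e^(-3t), q(t) = C_1e^(-3t) + C_2te^(-3t) + 2C_2e^(-3t)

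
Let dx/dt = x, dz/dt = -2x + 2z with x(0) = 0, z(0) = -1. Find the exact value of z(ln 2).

A = [[1,0],[-2,2]]; eigenvalues λ = 2, 1.
Eigenvectors: (0,1) for λ=2, (1,2) for λ=1.
From the initial condition, c_1 = -1, c_2 = 0.
z(ln 2) = (-1)(2^2)(1) + (0)(2^1)(2) = -4.

-4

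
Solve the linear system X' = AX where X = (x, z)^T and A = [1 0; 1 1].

Coefficient matrix A = [[1, 0], [1, 1]].
Characteristic polynomial det(A - λI) = λ^2 - 2λ + 1 = 0.
Single eigenvalue λ = 1 with algebraic multiplicity 2.
Eigenvector v = (0,1); generalized eigenvector w with (A-λI)w=v is (1,-1).
General solution: e^(t)[c_1·v + c_2·(t·v + w)].

x(t) = c_2e^(t), z(t) = c_1e^(t) + c_2te^(t) - c_2e^(t)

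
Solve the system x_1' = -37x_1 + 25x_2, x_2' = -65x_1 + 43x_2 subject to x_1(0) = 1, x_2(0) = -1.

Coefficient matrix A = [[-37, 25], [-65, 43]].
Characteristic polynomial det(A - λI) = λ^2 - 6λ + 34 = 0.
Eigenvalues λ = 3 ± 5i (complex conjugate pair).
For λ=3+5i: an eigenvector is (-2,-3) - i(1,2) = (-2 - i, -3 - 2i).
A real fundamental pair from Re and Im of e^((3+5i)t)v: X_1 = e^(3t)(cos(5t)·(-2,-3) + sin(5t)·(1,2)), X_2 = e^(3t)(sin(5t)·(-2,-3) - cos(5t)·(1,2)).
General solution: C_1X_1 + C_2X_2.
Applying x_1(0)=1, x_2(0)=-1 gives C_1=-3, C_2=5.

x_1(t) = -13e^(3t)sin(5t) + e^(3t)cos(5t), x_2(t) = -21e^(3t)sin(5t) - e^(3t)cos(5t)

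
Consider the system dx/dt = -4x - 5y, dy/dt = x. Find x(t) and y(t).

x(t) = -C_1e^(-2t)sin(t) - 2C_1e^(-2t)cos(t) - 2C_2e^(-2t)sin(t) + C_2e^(-2t)cos(t), y(t) = C_1e^(-2t)cos(t) + C_2e^(-2t)sin(t)

Coefficient matrix A = [[-4, -5], [1, 0]].
Characteristic polynomial det(A - λI) = λ^2 + 4λ + 5 = 0.
Eigenvalues λ = -2 ± i (complex conjugate pair).
For λ=-2+i: an eigenvector is (-2,1) - i(-1,0) = (-2 + i, 1).
A real fundamental pair from Re and Im of e^((-2+i)t)v: X_1 = e^(-2t)(cos(t)·(-2,1) + sin(t)·(-1,0)), X_2 = e^(-2t)(sin(t)·(-2,1) - cos(t)·(-1,0)).
General solution: C_1X_1 + C_2X_2.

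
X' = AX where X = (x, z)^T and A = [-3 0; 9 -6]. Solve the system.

Coefficient matrix A = [[-3, 0], [9, -6]].
Characteristic polynomial det(A - λI) = λ^2 + 9λ + 18 = 0.
Eigenvalues λ = -3, -6.
For λ=-3: (A-λI) row 2 is [9, -3], so an eigenvector is (1, 3).
For λ=-6: (A-λI) row 1 is [3, 0], so an eigenvector is (0, 1).
General solution: c_1e^(-3t)(1,3) + c_2e^(-6t)(0,1).

x(t) = c_1e^(-3t), z(t) = 3c_1e^(-3t) + c_2e^(-6t)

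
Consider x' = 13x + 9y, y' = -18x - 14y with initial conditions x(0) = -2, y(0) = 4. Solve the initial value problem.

x(t) = -2e^(-5t), y(t) = 4e^(-5t)

Coefficient matrix A = [[13, 9], [-18, -14]].
Characteristic polynomial det(A - λI) = λ^2 + λ - 20 = 0.
Eigenvalues λ = -5, 4.
For λ=-5: (A-λI) row 1 is [18, 9], so an eigenvector is (1, -2).
For λ=4: (A-λI) row 1 is [9, 9], so an eigenvector is (-1, 1).
General solution: c_1e^(-5t)(1,-2) + c_2e^(4t)(-1,1).
Applying x(0)=-2, y(0)=4 gives c_1=-2, c_2=0.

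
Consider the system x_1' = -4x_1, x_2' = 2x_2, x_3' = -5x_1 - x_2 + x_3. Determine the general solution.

x_1(t) = K_1e^(-4t), x_2(t) = K_3e^(2t), x_3(t) = K_1e^(-4t) + K_2e^(t) - K_3e^(2t)

Coefficient matrix A = [[-4, 0, 0], [0, 2, 0], [-5, -1, 1]].
det(A - λI) = 0 gives eigenvalues λ = -4, 1, 2.
For λ=-4: eigenvector (1,0,1).
For λ=1: eigenvector (0,0,1).
For λ=2: eigenvector (0,1,-1).
General solution: K_1e^(-4t)(1,0,1) + K_2e^(t)(0,0,1) + K_3e^(2t)(0,1,-1).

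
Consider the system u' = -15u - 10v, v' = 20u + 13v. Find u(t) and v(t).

Coefficient matrix A = [[-15, -10], [20, 13]].
Characteristic polynomial det(A - λI) = λ^2 + 2λ + 5 = 0.
Eigenvalues λ = -1 ± 2i (complex conjugate pair).
For λ=-1+2i: an eigenvector is (2,-3) - i(1,-1) = (2 - i, -3 + i).
A real fundamental pair from Re and Im of e^((-1+2i)t)v: X_1 = e^(-t)(cos(2t)·(2,-3) + sin(2t)·(1,-1)), X_2 = e^(-t)(sin(2t)·(2,-3) - cos(2t)·(1,-1)).
General solution: K_1X_1 + K_2X_2.

u(t) = K_1e^(-t)sin(2t) + 2K_1e^(-t)cos(2t) + 2K_2e^(-t)sin(2t) - K_2e^(-t)cos(2t), v(t) = -K_1e^(-t)sin(2t) - 3K_1e^(-t)cos(2t) - 3K_2e^(-t)sin(2t) + K_2e^(-t)cos(2t)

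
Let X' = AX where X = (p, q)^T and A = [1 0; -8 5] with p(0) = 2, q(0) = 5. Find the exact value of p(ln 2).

4

A = [[1,0],[-8,5]]; eigenvalues λ = 5, 1.
Eigenvectors: (0,1) for λ=5, (1,2) for λ=1.
From the initial condition, c_1 = 1, c_2 = 2.
p(ln 2) = (1)(2^5)(0) + (2)(2^1)(1) = 4.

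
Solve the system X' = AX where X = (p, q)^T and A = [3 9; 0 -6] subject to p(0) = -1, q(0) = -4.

Coefficient matrix A = [[3, 9], [0, -6]].
Characteristic polynomial det(A - λI) = λ^2 + 3λ - 18 = 0.
Eigenvalues λ = 3, -6.
For λ=3: (A-λI) row 1 is [0, 9], so an eigenvector is (-1, 0).
For λ=-6: (A-λI) row 1 is [9, 9], so an eigenvector is (1, -1).
General solution: K_1e^(3t)(-1,0) + K_2e^(-6t)(1,-1).
Applying p(0)=-1, q(0)=-4 gives K_1=5, K_2=4.

p(t) = -5e^(3t) + 4e^(-6t), q(t) = -4e^(-6t)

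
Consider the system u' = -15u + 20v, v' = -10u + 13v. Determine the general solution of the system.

Coefficient matrix A = [[-15, 20], [-10, 13]].
Characteristic polynomial det(A - λI) = λ^2 + 2λ + 5 = 0.
Eigenvalues λ = -1 ± 2i (complex conjugate pair).
For λ=-1+2i: an eigenvector is (-3,-2) - i(1,1) = (-3 - i, -2 - i).
A real fundamental pair from Re and Im of e^((-1+2i)t)v: X_1 = e^(-t)(cos(2t)·(-3,-2) + sin(2t)·(1,1)), X_2 = e^(-t)(sin(2t)·(-3,-2) - cos(2t)·(1,1)).
General solution: c_1X_1 + c_2X_2.

u(t) = c_1e^(-t)sin(2t) - 3c_1e^(-t)cos(2t) - 3c_2e^(-t)sin(2t) - c_2e^(-t)cos(2t), v(t) = c_1e^(-t)sin(2t) - 2c_1e^(-t)cos(2t) - 2c_2e^(-t)sin(2t) - c_2e^(-t)cos(2t)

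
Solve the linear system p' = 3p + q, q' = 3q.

Coefficient matrix A = [[3, 1], [0, 3]].
Characteristic polynomial det(A - λI) = λ^2 - 6λ + 9 = 0.
Single eigenvalue λ = 3 with algebraic multiplicity 2.
Eigenvector v = (-1,0); generalized eigenvector w with (A-λI)w=v is (-3,-1).
General solution: e^(3t)[C_1·v + C_2·(t·v + w)].

p(t) = -C_1e^(3t) - C_2te^(3t) - 3C_2e^(3t), q(t) = -C_2e^(3t)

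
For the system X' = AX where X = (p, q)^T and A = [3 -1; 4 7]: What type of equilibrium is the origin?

unstable improper node

A = [[3,-1],[4,7]]; det(A-λI) = λ^2 - 10λ + 25.
repeated λ = 5 with a single eigenvector.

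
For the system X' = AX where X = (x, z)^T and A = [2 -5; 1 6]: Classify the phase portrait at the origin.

unstable spiral

A = [[2,-5],[1,6]]; det(A-λI) = λ^2 - 8λ + 17.
λ = 4 ± i: positive real part.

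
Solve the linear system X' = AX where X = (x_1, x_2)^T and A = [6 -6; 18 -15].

x_1(t) = -2c_1e^(-3t) - c_2e^(-6t), x_2(t) = -3c_1e^(-3t) - 2c_2e^(-6t)

Coefficient matrix A = [[6, -6], [18, -15]].
Characteristic polynomial det(A - λI) = λ^2 + 9λ + 18 = 0.
Eigenvalues λ = -3, -6.
For λ=-3: (A-λI) row 1 is [9, -6], so an eigenvector is (-2, -3).
For λ=-6: (A-λI) row 1 is [12, -6], so an eigenvector is (-1, -2).
General solution: c_1e^(-3t)(-2,-3) + c_2e^(-6t)(-1,-2).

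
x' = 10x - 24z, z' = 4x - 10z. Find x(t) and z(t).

Coefficient matrix A = [[10, -24], [4, -10]].
Characteristic polynomial det(A - λI) = λ^2 - 4 = 0.
Eigenvalues λ = -2, 2.
For λ=-2: (A-λI) row 1 is [12, -24], so an eigenvector is (-2, -1).
For λ=2: (A-λI) row 1 is [8, -24], so an eigenvector is (-3, -1).
General solution: c_1e^(-2t)(-2,-1) + c_2e^(2t)(-3,-1).

x(t) = -2c_1e^(-2t) - 3c_2e^(2t), z(t) = -c_1e^(-2t) - c_2e^(2t)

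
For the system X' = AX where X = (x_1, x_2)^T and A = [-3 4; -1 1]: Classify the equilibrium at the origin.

A = [[-3,4],[-1,1]]; det(A-λI) = λ^2 + 2λ + 1.
repeated λ = -1 with a single eigenvector.

stable improper node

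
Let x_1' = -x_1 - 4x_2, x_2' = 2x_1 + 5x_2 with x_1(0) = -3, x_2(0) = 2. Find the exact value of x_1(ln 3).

A = [[-1,-4],[2,5]]; eigenvalues λ = 1, 3.
Eigenvectors: (2,-1) for λ=1, (-1,1) for λ=3.
From the initial condition, c_1 = -1, c_2 = 1.
x_1(ln 3) = (-1)(3^1)(2) + (1)(3^3)(-1) = -33.

-33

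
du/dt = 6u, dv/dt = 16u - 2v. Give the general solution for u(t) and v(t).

u(t) = c_2e^(6t), v(t) = -c_1e^(-2t) + 2c_2e^(6t)

Coefficient matrix A = [[6, 0], [16, -2]].
Characteristic polynomial det(A - λI) = λ^2 - 4λ - 12 = 0.
Eigenvalues λ = -2, 6.
For λ=-2: (A-λI) row 1 is [8, 0], so an eigenvector is (0, -1).
For λ=6: (A-λI) row 2 is [16, -8], so an eigenvector is (1, 2).
General solution: c_1e^(-2t)(0,-1) + c_2e^(6t)(1,2).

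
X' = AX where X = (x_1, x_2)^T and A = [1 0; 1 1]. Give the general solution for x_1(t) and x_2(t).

Coefficient matrix A = [[1, 0], [1, 1]].
Characteristic polynomial det(A - λI) = λ^2 - 2λ + 1 = 0.
Single eigenvalue λ = 1 with algebraic multiplicity 2.
Eigenvector v = (0,-1); generalized eigenvector w with (A-λI)w=v is (-1,-3).
General solution: e^(t)[K_1·v + K_2·(t·v + w)].

x_1(t) = -K_2e^(t), x_2(t) = -K_1e^(t) - K_2te^(t) - 3K_2e^(t)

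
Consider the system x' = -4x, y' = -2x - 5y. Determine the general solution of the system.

x(t) = C_2e^(-4t), y(t) = -C_1e^(-5t) - 2C_2e^(-4t)

Coefficient matrix A = [[-4, 0], [-2, -5]].
Characteristic polynomial det(A - λI) = λ^2 + 9λ + 20 = 0.
Eigenvalues λ = -5, -4.
For λ=-5: (A-λI) row 1 is [1, 0], so an eigenvector is (0, -1).
For λ=-4: (A-λI) row 2 is [-2, -1], so an eigenvector is (1, -2).
General solution: C_1e^(-5t)(0,-1) + C_2e^(-4t)(1,-2).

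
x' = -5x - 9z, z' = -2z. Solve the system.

Coefficient matrix A = [[-5, -9], [0, -2]].
Characteristic polynomial det(A - λI) = λ^2 + 7λ + 10 = 0.
Eigenvalues λ = -5, -2.
For λ=-5: (A-λI) row 1 is [0, -9], so an eigenvector is (1, 0).
For λ=-2: (A-λI) row 1 is [-3, -9], so an eigenvector is (-3, 1).
General solution: K_1e^(-5t)(1,0) + K_2e^(-2t)(-3,1).

x(t) = K_1e^(-5t) - 3K_2e^(-2t), z(t) = K_2e^(-2t)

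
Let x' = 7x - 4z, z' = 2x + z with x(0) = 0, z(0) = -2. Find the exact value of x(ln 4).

A = [[7,-4],[2,1]]; eigenvalues λ = 3, 5.
Eigenvectors: (1,1) for λ=3, (2,1) for λ=5.
From the initial condition, c_1 = -4, c_2 = 2.
x(ln 4) = (-4)(4^3)(1) + (2)(4^5)(2) = 3840.

3840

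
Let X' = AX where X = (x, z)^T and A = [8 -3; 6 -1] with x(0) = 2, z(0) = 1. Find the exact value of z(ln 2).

A = [[8,-3],[6,-1]]; eigenvalues λ = 5, 2.
Eigenvectors: (-1,-1) for λ=5, (-1,-2) for λ=2.
From the initial condition, c_1 = -3, c_2 = 1.
z(ln 2) = (-3)(2^5)(-1) + (1)(2^2)(-2) = 88.

88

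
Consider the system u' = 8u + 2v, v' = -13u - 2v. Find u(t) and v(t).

Coefficient matrix A = [[8, 2], [-13, -2]].
Characteristic polynomial det(A - λI) = λ^2 - 6λ + 10 = 0.
Eigenvalues λ = 3 ± i (complex conjugate pair).
For λ=3+i: an eigenvector is (-1,2) - i(-1,3) = (-1 + i, 2 - 3i).
A real fundamental pair from Re and Im of e^((3+i)t)v: X_1 = e^(3t)(cos(t)·(-1,2) + sin(t)·(-1,3)), X_2 = e^(3t)(sin(t)·(-1,2) - cos(t)·(-1,3)).
General solution: C_1X_1 + C_2X_2.

u(t) = -C_1e^(3t)sin(t) - C_1e^(3t)cos(t) - C_2e^(3t)sin(t) + C_2e^(3t)cos(t), v(t) = 3C_1e^(3t)sin(t) + 2C_1e^(3t)cos(t) + 2C_2e^(3t)sin(t) - 3C_2e^(3t)cos(t)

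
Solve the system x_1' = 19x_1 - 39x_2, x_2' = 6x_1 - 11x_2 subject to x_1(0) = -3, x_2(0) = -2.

Coefficient matrix A = [[19, -39], [6, -11]].
Characteristic polynomial det(A - λI) = λ^2 - 8λ + 25 = 0.
Eigenvalues λ = 4 ± 3i (complex conjugate pair).
For λ=4+3i: an eigenvector is (-2,-1) - i(3,1) = (-2 - 3i, -1 - i).
A real fundamental pair from Re and Im of e^((4+3i)t)v: X_1 = e^(4t)(cos(3t)·(-2,-1) + sin(3t)·(3,1)), X_2 = e^(4t)(sin(3t)·(-2,-1) - cos(3t)·(3,1)).
General solution: K_1X_1 + K_2X_2.
Applying x_1(0)=-3, x_2(0)=-2 gives K_1=3, K_2=-1.

x_1(t) = 11e^(4t)sin(3t) - 3e^(4t)cos(3t), x_2(t) = 4e^(4t)sin(3t) - 2e^(4t)cos(3t)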